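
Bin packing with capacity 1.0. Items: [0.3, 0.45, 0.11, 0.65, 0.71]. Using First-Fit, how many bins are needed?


Place items sequentially using First-Fit:
  Item 0.3 -> new Bin 1
  Item 0.45 -> Bin 1 (now 0.75)
  Item 0.11 -> Bin 1 (now 0.86)
  Item 0.65 -> new Bin 2
  Item 0.71 -> new Bin 3
Total bins used = 3

3


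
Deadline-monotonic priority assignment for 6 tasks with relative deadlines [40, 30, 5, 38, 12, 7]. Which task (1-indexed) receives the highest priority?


Sort tasks by relative deadline (ascending):
  Task 3: deadline = 5
  Task 6: deadline = 7
  Task 5: deadline = 12
  Task 2: deadline = 30
  Task 4: deadline = 38
  Task 1: deadline = 40
Priority order (highest first): [3, 6, 5, 2, 4, 1]
Highest priority task = 3

3


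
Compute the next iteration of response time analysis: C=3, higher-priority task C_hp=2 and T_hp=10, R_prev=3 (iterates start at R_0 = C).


R_next = C + ceil(R_prev / T_hp) * C_hp
ceil(3 / 10) = ceil(0.3) = 1
Interference = 1 * 2 = 2
R_next = 3 + 2 = 5

5


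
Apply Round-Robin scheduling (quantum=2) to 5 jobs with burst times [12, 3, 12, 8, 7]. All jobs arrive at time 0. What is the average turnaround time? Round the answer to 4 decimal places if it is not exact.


Time quantum = 2
Execution trace:
  J1 runs 2 units, time = 2
  J2 runs 2 units, time = 4
  J3 runs 2 units, time = 6
  J4 runs 2 units, time = 8
  J5 runs 2 units, time = 10
  J1 runs 2 units, time = 12
  J2 runs 1 units, time = 13
  J3 runs 2 units, time = 15
  J4 runs 2 units, time = 17
  J5 runs 2 units, time = 19
  J1 runs 2 units, time = 21
  J3 runs 2 units, time = 23
  J4 runs 2 units, time = 25
  J5 runs 2 units, time = 27
  J1 runs 2 units, time = 29
  J3 runs 2 units, time = 31
  J4 runs 2 units, time = 33
  J5 runs 1 units, time = 34
  J1 runs 2 units, time = 36
  J3 runs 2 units, time = 38
  J1 runs 2 units, time = 40
  J3 runs 2 units, time = 42
Finish times: [40, 13, 42, 33, 34]
Average turnaround = 162/5 = 32.4

32.4


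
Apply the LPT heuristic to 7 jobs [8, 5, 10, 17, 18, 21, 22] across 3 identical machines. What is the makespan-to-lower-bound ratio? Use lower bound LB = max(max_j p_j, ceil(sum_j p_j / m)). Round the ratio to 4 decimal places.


LPT order: [22, 21, 18, 17, 10, 8, 5]
Machine loads after assignment: [35, 31, 35]
LPT makespan = 35
Lower bound = max(max_job, ceil(total/3)) = max(22, 34) = 34
Ratio = 35 / 34 = 1.0294

1.0294


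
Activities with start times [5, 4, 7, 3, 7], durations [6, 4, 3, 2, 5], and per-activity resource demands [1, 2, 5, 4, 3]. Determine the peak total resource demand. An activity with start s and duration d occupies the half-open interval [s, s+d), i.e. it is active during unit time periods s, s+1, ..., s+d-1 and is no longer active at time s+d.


Each activity i is active on [start_i, start_i + duration_i).
Compute total resource usage per time slot:
  t=0: active resources = [], total = 0
  t=1: active resources = [], total = 0
  t=2: active resources = [], total = 0
  t=3: active resources = [4], total = 4
  t=4: active resources = [2, 4], total = 6
  t=5: active resources = [1, 2], total = 3
  t=6: active resources = [1, 2], total = 3
  t=7: active resources = [1, 2, 5, 3], total = 11
  t=8: active resources = [1, 5, 3], total = 9
  t=9: active resources = [1, 5, 3], total = 9
  t=10: active resources = [1, 3], total = 4
  t=11: active resources = [3], total = 3
Peak resource demand = 11

11


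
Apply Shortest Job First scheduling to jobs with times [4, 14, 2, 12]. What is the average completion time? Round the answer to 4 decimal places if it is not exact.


SJF order (ascending): [2, 4, 12, 14]
Completion times:
  Job 1: burst=2, C=2
  Job 2: burst=4, C=6
  Job 3: burst=12, C=18
  Job 4: burst=14, C=32
Average completion = 58/4 = 14.5

14.5


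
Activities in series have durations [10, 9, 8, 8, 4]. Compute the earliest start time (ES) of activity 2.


Activity 2 starts after activities 1 through 1 complete.
Predecessor durations: [10]
ES = 10 = 10

10


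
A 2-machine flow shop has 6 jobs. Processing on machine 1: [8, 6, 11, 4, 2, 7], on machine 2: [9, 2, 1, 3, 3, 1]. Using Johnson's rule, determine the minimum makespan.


Apply Johnson's rule:
  Group 1 (a <= b): [(5, 2, 3), (1, 8, 9)]
  Group 2 (a > b): [(4, 4, 3), (2, 6, 2), (3, 11, 1), (6, 7, 1)]
Optimal job order: [5, 1, 4, 2, 3, 6]
Schedule:
  Job 5: M1 done at 2, M2 done at 5
  Job 1: M1 done at 10, M2 done at 19
  Job 4: M1 done at 14, M2 done at 22
  Job 2: M1 done at 20, M2 done at 24
  Job 3: M1 done at 31, M2 done at 32
  Job 6: M1 done at 38, M2 done at 39
Makespan = 39

39


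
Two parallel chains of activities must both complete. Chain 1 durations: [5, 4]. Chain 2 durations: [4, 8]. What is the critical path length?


Path A total = 5 + 4 = 9
Path B total = 4 + 8 = 12
Critical path = longest path = max(9, 12) = 12

12


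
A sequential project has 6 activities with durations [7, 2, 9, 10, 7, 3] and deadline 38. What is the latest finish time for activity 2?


LF(activity 2) = deadline - sum of successor durations
Successors: activities 3 through 6 with durations [9, 10, 7, 3]
Sum of successor durations = 29
LF = 38 - 29 = 9

9


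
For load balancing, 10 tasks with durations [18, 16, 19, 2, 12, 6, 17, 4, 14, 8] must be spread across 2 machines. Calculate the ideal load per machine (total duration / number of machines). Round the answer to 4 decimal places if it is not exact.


Total processing time = 18 + 16 + 19 + 2 + 12 + 6 + 17 + 4 + 14 + 8 = 116
Number of machines = 2
Ideal balanced load = 116 / 2 = 58.0

58.0


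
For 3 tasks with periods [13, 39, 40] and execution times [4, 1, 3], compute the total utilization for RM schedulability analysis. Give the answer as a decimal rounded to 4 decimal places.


Compute individual utilizations (exact fractions):
  Task 1: C/T = 4/13 (approx. 0.3077)
  Task 2: C/T = 1/39 (approx. 0.0256)
  Task 3: C/T = 3/40 (approx. 0.075)
Total utilization U = 4/13 + 1/39 + 3/40 = 49/120
Rounded to 4 decimal places: U = 0.4083
RM (Liu & Layland) bound for 3 tasks = 0.779763; compare with U = 49/120 (approx. 0.408333)
U <= bound, so schedulable by RM sufficient condition.

0.4083


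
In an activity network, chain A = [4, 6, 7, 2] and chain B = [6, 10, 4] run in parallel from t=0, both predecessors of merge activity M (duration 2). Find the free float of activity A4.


ES(A4) = sum of predecessors on chain A = 17
EF(A4) = ES + duration = 17 + 2 = 19
Successor of A4 is M. ES(M) = max(sum(A), sum(B)) = max(19, 20) = 20
Free float = ES(successor) - EF(current) = 20 - 19 = 1

1


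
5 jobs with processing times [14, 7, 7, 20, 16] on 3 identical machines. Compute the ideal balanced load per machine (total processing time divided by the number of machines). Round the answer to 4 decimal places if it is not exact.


Total processing time = 14 + 7 + 7 + 20 + 16 = 64
Number of machines = 3
Ideal balanced load = 64 / 3 = 21.3333

21.3333


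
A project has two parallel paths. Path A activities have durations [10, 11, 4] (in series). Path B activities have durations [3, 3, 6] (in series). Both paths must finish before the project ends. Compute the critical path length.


Path A total = 10 + 11 + 4 = 25
Path B total = 3 + 3 + 6 = 12
Critical path = longest path = max(25, 12) = 25

25


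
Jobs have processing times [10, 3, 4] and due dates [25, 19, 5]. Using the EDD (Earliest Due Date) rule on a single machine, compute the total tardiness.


Sort by due date (EDD order): [(4, 5), (3, 19), (10, 25)]
Compute completion times and tardiness:
  Job 1: p=4, d=5, C=4, tardiness=max(0,4-5)=0
  Job 2: p=3, d=19, C=7, tardiness=max(0,7-19)=0
  Job 3: p=10, d=25, C=17, tardiness=max(0,17-25)=0
Total tardiness = 0

0


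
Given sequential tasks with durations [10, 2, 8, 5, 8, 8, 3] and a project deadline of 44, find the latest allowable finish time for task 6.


LF(activity 6) = deadline - sum of successor durations
Successors: activities 7 through 7 with durations [3]
Sum of successor durations = 3
LF = 44 - 3 = 41

41


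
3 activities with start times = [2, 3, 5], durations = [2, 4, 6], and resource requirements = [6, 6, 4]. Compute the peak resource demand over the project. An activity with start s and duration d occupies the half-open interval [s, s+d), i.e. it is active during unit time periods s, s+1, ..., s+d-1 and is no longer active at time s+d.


Each activity i is active on [start_i, start_i + duration_i).
Compute total resource usage per time slot:
  t=0: active resources = [], total = 0
  t=1: active resources = [], total = 0
  t=2: active resources = [6], total = 6
  t=3: active resources = [6, 6], total = 12
  t=4: active resources = [6], total = 6
  t=5: active resources = [6, 4], total = 10
  t=6: active resources = [6, 4], total = 10
  t=7: active resources = [4], total = 4
  t=8: active resources = [4], total = 4
  t=9: active resources = [4], total = 4
  t=10: active resources = [4], total = 4
Peak resource demand = 12

12


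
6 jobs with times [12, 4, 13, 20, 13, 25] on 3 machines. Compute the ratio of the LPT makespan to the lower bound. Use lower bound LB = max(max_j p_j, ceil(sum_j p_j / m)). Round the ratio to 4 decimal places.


LPT order: [25, 20, 13, 13, 12, 4]
Machine loads after assignment: [29, 32, 26]
LPT makespan = 32
Lower bound = max(max_job, ceil(total/3)) = max(25, 29) = 29
Ratio = 32 / 29 = 1.1034

1.1034


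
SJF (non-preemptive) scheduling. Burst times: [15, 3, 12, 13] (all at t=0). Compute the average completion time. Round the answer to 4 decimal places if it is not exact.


SJF order (ascending): [3, 12, 13, 15]
Completion times:
  Job 1: burst=3, C=3
  Job 2: burst=12, C=15
  Job 3: burst=13, C=28
  Job 4: burst=15, C=43
Average completion = 89/4 = 22.25

22.25


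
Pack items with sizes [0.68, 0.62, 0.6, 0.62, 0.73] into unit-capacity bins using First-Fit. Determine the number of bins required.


Place items sequentially using First-Fit:
  Item 0.68 -> new Bin 1
  Item 0.62 -> new Bin 2
  Item 0.6 -> new Bin 3
  Item 0.62 -> new Bin 4
  Item 0.73 -> new Bin 5
Total bins used = 5

5


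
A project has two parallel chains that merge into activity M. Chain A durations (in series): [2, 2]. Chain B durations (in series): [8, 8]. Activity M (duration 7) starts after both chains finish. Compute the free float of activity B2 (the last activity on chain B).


ES(B2) = sum of predecessors on chain B = 8
EF(B2) = ES + duration = 8 + 8 = 16
Successor of B2 is M. ES(M) = max(sum(A), sum(B)) = max(4, 16) = 16
Free float = ES(successor) - EF(current) = 16 - 16 = 0

0


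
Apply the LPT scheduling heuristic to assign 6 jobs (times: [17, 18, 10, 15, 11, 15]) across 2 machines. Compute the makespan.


Sort jobs in decreasing order (LPT): [18, 17, 15, 15, 11, 10]
Assign each job to the least loaded machine:
  Machine 1: jobs [18, 15, 10], load = 43
  Machine 2: jobs [17, 15, 11], load = 43
Makespan = max load = 43

43


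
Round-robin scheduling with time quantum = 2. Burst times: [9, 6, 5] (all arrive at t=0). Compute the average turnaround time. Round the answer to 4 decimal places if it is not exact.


Time quantum = 2
Execution trace:
  J1 runs 2 units, time = 2
  J2 runs 2 units, time = 4
  J3 runs 2 units, time = 6
  J1 runs 2 units, time = 8
  J2 runs 2 units, time = 10
  J3 runs 2 units, time = 12
  J1 runs 2 units, time = 14
  J2 runs 2 units, time = 16
  J3 runs 1 units, time = 17
  J1 runs 2 units, time = 19
  J1 runs 1 units, time = 20
Finish times: [20, 16, 17]
Average turnaround = 53/3 = 17.6667

17.6667


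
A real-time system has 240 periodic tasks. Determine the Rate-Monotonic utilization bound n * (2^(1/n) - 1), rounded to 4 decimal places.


Compute 2^(1/240) = 1.0028922879
Subtract 1: 1.0028922879 - 1 = 0.0028922879
Multiply by n: 240 * 0.0028922879 = 0.6941490960
Round to 4 dp: 0.6941

0.6941


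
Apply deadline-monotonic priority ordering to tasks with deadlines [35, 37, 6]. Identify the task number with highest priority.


Sort tasks by relative deadline (ascending):
  Task 3: deadline = 6
  Task 1: deadline = 35
  Task 2: deadline = 37
Priority order (highest first): [3, 1, 2]
Highest priority task = 3

3


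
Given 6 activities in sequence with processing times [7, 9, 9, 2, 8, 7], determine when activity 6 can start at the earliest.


Activity 6 starts after activities 1 through 5 complete.
Predecessor durations: [7, 9, 9, 2, 8]
ES = 7 + 9 + 9 + 2 + 8 = 35

35


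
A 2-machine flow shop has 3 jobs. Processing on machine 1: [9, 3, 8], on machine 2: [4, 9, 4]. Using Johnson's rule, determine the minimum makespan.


Apply Johnson's rule:
  Group 1 (a <= b): [(2, 3, 9)]
  Group 2 (a > b): [(1, 9, 4), (3, 8, 4)]
Optimal job order: [2, 1, 3]
Schedule:
  Job 2: M1 done at 3, M2 done at 12
  Job 1: M1 done at 12, M2 done at 16
  Job 3: M1 done at 20, M2 done at 24
Makespan = 24

24


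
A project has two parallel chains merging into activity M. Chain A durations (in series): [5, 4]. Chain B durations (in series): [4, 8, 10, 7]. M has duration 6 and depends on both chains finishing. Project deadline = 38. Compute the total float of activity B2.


Forward pass: ES(B2) = sum of predecessors on chain B = 4
EF = ES + duration = 4 + 8 = 12
Backward pass: LF(M) = deadline = 38; LS(M) = 38 - 6 = 32
LF(B2) = LS(M) - sum(successors on chain B) = 32 - 17 = 15
LS = LF - duration = 15 - 8 = 7
Total float = LS - ES = 7 - 4 = 3

3


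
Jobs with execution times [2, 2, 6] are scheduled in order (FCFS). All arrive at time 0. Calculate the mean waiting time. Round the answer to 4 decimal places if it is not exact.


FCFS order (as given): [2, 2, 6]
Waiting times:
  Job 1: wait = 0
  Job 2: wait = 2
  Job 3: wait = 4
Sum of waiting times = 6
Average waiting time = 6/3 = 2.0

2.0


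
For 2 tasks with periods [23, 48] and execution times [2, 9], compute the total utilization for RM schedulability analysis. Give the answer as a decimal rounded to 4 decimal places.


Compute individual utilizations (exact fractions):
  Task 1: C/T = 2/23 (approx. 0.087)
  Task 2: C/T = 9/48 = 3/16 (approx. 0.1875)
Total utilization U = 2/23 + 3/16 = 101/368
Rounded to 4 decimal places: U = 0.2745
RM (Liu & Layland) bound for 2 tasks = 0.828427; compare with U = 101/368 (approx. 0.274457)
U <= bound, so schedulable by RM sufficient condition.

0.2745


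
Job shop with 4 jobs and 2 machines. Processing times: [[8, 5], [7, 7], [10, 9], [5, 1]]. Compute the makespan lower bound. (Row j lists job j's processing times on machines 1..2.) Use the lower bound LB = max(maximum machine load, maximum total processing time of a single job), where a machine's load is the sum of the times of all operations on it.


Machine loads:
  Machine 1: 8 + 7 + 10 + 5 = 30
  Machine 2: 5 + 7 + 9 + 1 = 22
Max machine load = 30
Job totals:
  Job 1: 13
  Job 2: 14
  Job 3: 19
  Job 4: 6
Max job total = 19
Lower bound = max(30, 19) = 30

30


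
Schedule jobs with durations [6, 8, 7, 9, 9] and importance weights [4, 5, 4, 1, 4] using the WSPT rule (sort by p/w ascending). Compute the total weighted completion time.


Compute p/w ratios and sort ascending (WSPT): [(6, 4), (8, 5), (7, 4), (9, 4), (9, 1)]
Compute weighted completion times:
  Job (p=6,w=4): C=6, w*C=4*6=24
  Job (p=8,w=5): C=14, w*C=5*14=70
  Job (p=7,w=4): C=21, w*C=4*21=84
  Job (p=9,w=4): C=30, w*C=4*30=120
  Job (p=9,w=1): C=39, w*C=1*39=39
Total weighted completion time = 337

337


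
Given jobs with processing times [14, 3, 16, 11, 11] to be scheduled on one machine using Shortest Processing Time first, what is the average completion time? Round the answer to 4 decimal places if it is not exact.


Sort jobs by processing time (SPT order): [3, 11, 11, 14, 16]
Compute completion times sequentially:
  Job 1: processing = 3, completes at 3
  Job 2: processing = 11, completes at 14
  Job 3: processing = 11, completes at 25
  Job 4: processing = 14, completes at 39
  Job 5: processing = 16, completes at 55
Sum of completion times = 136
Average completion time = 136/5 = 27.2

27.2


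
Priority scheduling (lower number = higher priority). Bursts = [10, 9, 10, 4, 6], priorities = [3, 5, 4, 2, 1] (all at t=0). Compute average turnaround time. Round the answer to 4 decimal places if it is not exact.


Sort by priority (ascending = highest first):
Order: [(1, 6), (2, 4), (3, 10), (4, 10), (5, 9)]
Completion times:
  Priority 1, burst=6, C=6
  Priority 2, burst=4, C=10
  Priority 3, burst=10, C=20
  Priority 4, burst=10, C=30
  Priority 5, burst=9, C=39
Average turnaround = 105/5 = 21.0

21.0


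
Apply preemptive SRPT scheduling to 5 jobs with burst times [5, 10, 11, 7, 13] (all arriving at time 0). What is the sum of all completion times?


Since all jobs arrive at t=0, SRPT equals SPT ordering.
SPT order: [5, 7, 10, 11, 13]
Completion times:
  Job 1: p=5, C=5
  Job 2: p=7, C=12
  Job 3: p=10, C=22
  Job 4: p=11, C=33
  Job 5: p=13, C=46
Total completion time = 5 + 12 + 22 + 33 + 46 = 118

118


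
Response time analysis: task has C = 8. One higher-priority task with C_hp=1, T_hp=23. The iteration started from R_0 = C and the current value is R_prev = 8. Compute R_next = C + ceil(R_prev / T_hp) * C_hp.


R_next = C + ceil(R_prev / T_hp) * C_hp
ceil(8 / 23) = ceil(0.3478) = 1
Interference = 1 * 1 = 1
R_next = 8 + 1 = 9

9


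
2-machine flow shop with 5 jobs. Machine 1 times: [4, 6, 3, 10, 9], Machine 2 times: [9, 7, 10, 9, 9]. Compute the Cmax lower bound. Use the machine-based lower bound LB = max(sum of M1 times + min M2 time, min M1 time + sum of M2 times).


LB1 = sum(M1 times) + min(M2 times) = 32 + 7 = 39
LB2 = min(M1 times) + sum(M2 times) = 3 + 44 = 47
Lower bound = max(LB1, LB2) = max(39, 47) = 47

47


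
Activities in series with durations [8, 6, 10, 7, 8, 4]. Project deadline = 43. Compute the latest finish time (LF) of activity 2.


LF(activity 2) = deadline - sum of successor durations
Successors: activities 3 through 6 with durations [10, 7, 8, 4]
Sum of successor durations = 29
LF = 43 - 29 = 14

14


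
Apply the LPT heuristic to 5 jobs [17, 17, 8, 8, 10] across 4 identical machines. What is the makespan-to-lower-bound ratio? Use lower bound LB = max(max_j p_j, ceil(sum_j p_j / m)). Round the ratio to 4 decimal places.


LPT order: [17, 17, 10, 8, 8]
Machine loads after assignment: [17, 17, 10, 16]
LPT makespan = 17
Lower bound = max(max_job, ceil(total/4)) = max(17, 15) = 17
Ratio = 17 / 17 = 1.0

1.0


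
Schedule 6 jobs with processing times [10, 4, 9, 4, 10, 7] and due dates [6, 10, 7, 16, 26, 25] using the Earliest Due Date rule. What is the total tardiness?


Sort by due date (EDD order): [(10, 6), (9, 7), (4, 10), (4, 16), (7, 25), (10, 26)]
Compute completion times and tardiness:
  Job 1: p=10, d=6, C=10, tardiness=max(0,10-6)=4
  Job 2: p=9, d=7, C=19, tardiness=max(0,19-7)=12
  Job 3: p=4, d=10, C=23, tardiness=max(0,23-10)=13
  Job 4: p=4, d=16, C=27, tardiness=max(0,27-16)=11
  Job 5: p=7, d=25, C=34, tardiness=max(0,34-25)=9
  Job 6: p=10, d=26, C=44, tardiness=max(0,44-26)=18
Total tardiness = 67

67


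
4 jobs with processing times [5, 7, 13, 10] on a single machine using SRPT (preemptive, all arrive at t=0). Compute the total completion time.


Since all jobs arrive at t=0, SRPT equals SPT ordering.
SPT order: [5, 7, 10, 13]
Completion times:
  Job 1: p=5, C=5
  Job 2: p=7, C=12
  Job 3: p=10, C=22
  Job 4: p=13, C=35
Total completion time = 5 + 12 + 22 + 35 = 74

74


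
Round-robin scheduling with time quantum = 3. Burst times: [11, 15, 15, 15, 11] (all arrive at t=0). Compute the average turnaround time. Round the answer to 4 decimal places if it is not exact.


Time quantum = 3
Execution trace:
  J1 runs 3 units, time = 3
  J2 runs 3 units, time = 6
  J3 runs 3 units, time = 9
  J4 runs 3 units, time = 12
  J5 runs 3 units, time = 15
  J1 runs 3 units, time = 18
  J2 runs 3 units, time = 21
  J3 runs 3 units, time = 24
  J4 runs 3 units, time = 27
  J5 runs 3 units, time = 30
  J1 runs 3 units, time = 33
  J2 runs 3 units, time = 36
  J3 runs 3 units, time = 39
  J4 runs 3 units, time = 42
  J5 runs 3 units, time = 45
  J1 runs 2 units, time = 47
  J2 runs 3 units, time = 50
  J3 runs 3 units, time = 53
  J4 runs 3 units, time = 56
  J5 runs 2 units, time = 58
  J2 runs 3 units, time = 61
  J3 runs 3 units, time = 64
  J4 runs 3 units, time = 67
Finish times: [47, 61, 64, 67, 58]
Average turnaround = 297/5 = 59.4

59.4


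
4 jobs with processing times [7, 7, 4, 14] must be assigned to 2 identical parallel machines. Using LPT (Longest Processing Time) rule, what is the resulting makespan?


Sort jobs in decreasing order (LPT): [14, 7, 7, 4]
Assign each job to the least loaded machine:
  Machine 1: jobs [14, 4], load = 18
  Machine 2: jobs [7, 7], load = 14
Makespan = max load = 18

18


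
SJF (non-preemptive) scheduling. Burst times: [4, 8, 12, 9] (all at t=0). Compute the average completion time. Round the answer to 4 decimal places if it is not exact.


SJF order (ascending): [4, 8, 9, 12]
Completion times:
  Job 1: burst=4, C=4
  Job 2: burst=8, C=12
  Job 3: burst=9, C=21
  Job 4: burst=12, C=33
Average completion = 70/4 = 17.5

17.5


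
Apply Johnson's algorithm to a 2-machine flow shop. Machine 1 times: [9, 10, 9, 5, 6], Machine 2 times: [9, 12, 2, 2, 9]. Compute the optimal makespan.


Apply Johnson's rule:
  Group 1 (a <= b): [(5, 6, 9), (1, 9, 9), (2, 10, 12)]
  Group 2 (a > b): [(3, 9, 2), (4, 5, 2)]
Optimal job order: [5, 1, 2, 3, 4]
Schedule:
  Job 5: M1 done at 6, M2 done at 15
  Job 1: M1 done at 15, M2 done at 24
  Job 2: M1 done at 25, M2 done at 37
  Job 3: M1 done at 34, M2 done at 39
  Job 4: M1 done at 39, M2 done at 41
Makespan = 41

41


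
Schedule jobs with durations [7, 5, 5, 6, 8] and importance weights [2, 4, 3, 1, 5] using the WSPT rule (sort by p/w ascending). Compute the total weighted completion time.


Compute p/w ratios and sort ascending (WSPT): [(5, 4), (8, 5), (5, 3), (7, 2), (6, 1)]
Compute weighted completion times:
  Job (p=5,w=4): C=5, w*C=4*5=20
  Job (p=8,w=5): C=13, w*C=5*13=65
  Job (p=5,w=3): C=18, w*C=3*18=54
  Job (p=7,w=2): C=25, w*C=2*25=50
  Job (p=6,w=1): C=31, w*C=1*31=31
Total weighted completion time = 220

220


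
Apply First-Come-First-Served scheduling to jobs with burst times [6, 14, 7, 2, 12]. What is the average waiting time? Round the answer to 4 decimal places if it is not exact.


FCFS order (as given): [6, 14, 7, 2, 12]
Waiting times:
  Job 1: wait = 0
  Job 2: wait = 6
  Job 3: wait = 20
  Job 4: wait = 27
  Job 5: wait = 29
Sum of waiting times = 82
Average waiting time = 82/5 = 16.4

16.4


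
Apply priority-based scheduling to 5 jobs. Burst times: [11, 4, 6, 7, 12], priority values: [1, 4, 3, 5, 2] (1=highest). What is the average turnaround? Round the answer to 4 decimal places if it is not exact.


Sort by priority (ascending = highest first):
Order: [(1, 11), (2, 12), (3, 6), (4, 4), (5, 7)]
Completion times:
  Priority 1, burst=11, C=11
  Priority 2, burst=12, C=23
  Priority 3, burst=6, C=29
  Priority 4, burst=4, C=33
  Priority 5, burst=7, C=40
Average turnaround = 136/5 = 27.2

27.2


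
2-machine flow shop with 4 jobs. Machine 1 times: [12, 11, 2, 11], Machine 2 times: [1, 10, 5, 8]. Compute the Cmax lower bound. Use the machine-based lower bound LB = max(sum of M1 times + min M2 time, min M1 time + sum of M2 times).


LB1 = sum(M1 times) + min(M2 times) = 36 + 1 = 37
LB2 = min(M1 times) + sum(M2 times) = 2 + 24 = 26
Lower bound = max(LB1, LB2) = max(37, 26) = 37

37


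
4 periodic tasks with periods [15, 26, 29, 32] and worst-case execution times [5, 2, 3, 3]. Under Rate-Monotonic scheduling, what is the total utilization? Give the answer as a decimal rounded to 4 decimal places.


Compute individual utilizations (exact fractions):
  Task 1: C/T = 5/15 = 1/3 (approx. 0.3333)
  Task 2: C/T = 2/26 = 1/13 (approx. 0.0769)
  Task 3: C/T = 3/29 (approx. 0.1034)
  Task 4: C/T = 3/32 (approx. 0.0938)
Total utilization U = 1/3 + 1/13 + 3/29 + 3/32 = 21985/36192
Rounded to 4 decimal places: U = 0.6075
RM (Liu & Layland) bound for 4 tasks = 0.756828; compare with U = 21985/36192 (approx. 0.607455)
U <= bound, so schedulable by RM sufficient condition.

0.6075


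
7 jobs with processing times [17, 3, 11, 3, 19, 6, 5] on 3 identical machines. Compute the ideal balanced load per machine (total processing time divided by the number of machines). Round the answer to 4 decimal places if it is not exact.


Total processing time = 17 + 3 + 11 + 3 + 19 + 6 + 5 = 64
Number of machines = 3
Ideal balanced load = 64 / 3 = 21.3333

21.3333


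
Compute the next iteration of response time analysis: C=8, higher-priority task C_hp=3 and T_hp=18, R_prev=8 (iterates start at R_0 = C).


R_next = C + ceil(R_prev / T_hp) * C_hp
ceil(8 / 18) = ceil(0.4444) = 1
Interference = 1 * 3 = 3
R_next = 8 + 3 = 11

11


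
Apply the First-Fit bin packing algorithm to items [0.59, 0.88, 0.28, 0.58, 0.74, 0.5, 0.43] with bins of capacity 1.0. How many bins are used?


Place items sequentially using First-Fit:
  Item 0.59 -> new Bin 1
  Item 0.88 -> new Bin 2
  Item 0.28 -> Bin 1 (now 0.87)
  Item 0.58 -> new Bin 3
  Item 0.74 -> new Bin 4
  Item 0.5 -> new Bin 5
  Item 0.43 -> Bin 5 (now 0.93)
Total bins used = 5

5


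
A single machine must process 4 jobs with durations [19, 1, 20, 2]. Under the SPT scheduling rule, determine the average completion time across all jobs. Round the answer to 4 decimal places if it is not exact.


Sort jobs by processing time (SPT order): [1, 2, 19, 20]
Compute completion times sequentially:
  Job 1: processing = 1, completes at 1
  Job 2: processing = 2, completes at 3
  Job 3: processing = 19, completes at 22
  Job 4: processing = 20, completes at 42
Sum of completion times = 68
Average completion time = 68/4 = 17.0

17.0


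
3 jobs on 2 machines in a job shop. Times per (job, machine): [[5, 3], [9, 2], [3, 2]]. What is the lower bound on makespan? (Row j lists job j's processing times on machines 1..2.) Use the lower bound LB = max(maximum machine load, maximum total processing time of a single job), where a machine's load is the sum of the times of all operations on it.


Machine loads:
  Machine 1: 5 + 9 + 3 = 17
  Machine 2: 3 + 2 + 2 = 7
Max machine load = 17
Job totals:
  Job 1: 8
  Job 2: 11
  Job 3: 5
Max job total = 11
Lower bound = max(17, 11) = 17

17


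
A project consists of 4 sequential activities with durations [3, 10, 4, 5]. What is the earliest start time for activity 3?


Activity 3 starts after activities 1 through 2 complete.
Predecessor durations: [3, 10]
ES = 3 + 10 = 13

13


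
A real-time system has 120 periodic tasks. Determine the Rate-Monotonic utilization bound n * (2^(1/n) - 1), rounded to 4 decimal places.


Compute 2^(1/120) = 1.0057929411
Subtract 1: 1.0057929411 - 1 = 0.0057929411
Multiply by n: 120 * 0.0057929411 = 0.6951529320
Round to 4 dp: 0.6952

0.6952


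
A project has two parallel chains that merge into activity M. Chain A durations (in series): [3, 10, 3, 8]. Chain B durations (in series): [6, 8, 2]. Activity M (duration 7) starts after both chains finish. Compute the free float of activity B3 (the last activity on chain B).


ES(B3) = sum of predecessors on chain B = 14
EF(B3) = ES + duration = 14 + 2 = 16
Successor of B3 is M. ES(M) = max(sum(A), sum(B)) = max(24, 16) = 24
Free float = ES(successor) - EF(current) = 24 - 16 = 8

8


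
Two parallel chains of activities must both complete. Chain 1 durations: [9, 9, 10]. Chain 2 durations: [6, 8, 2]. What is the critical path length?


Path A total = 9 + 9 + 10 = 28
Path B total = 6 + 8 + 2 = 16
Critical path = longest path = max(28, 16) = 28

28


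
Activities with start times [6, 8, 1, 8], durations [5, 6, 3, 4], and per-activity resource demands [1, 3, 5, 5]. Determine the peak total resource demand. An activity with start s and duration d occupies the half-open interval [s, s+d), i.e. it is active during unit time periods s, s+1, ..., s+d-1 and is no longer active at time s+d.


Each activity i is active on [start_i, start_i + duration_i).
Compute total resource usage per time slot:
  t=0: active resources = [], total = 0
  t=1: active resources = [5], total = 5
  t=2: active resources = [5], total = 5
  t=3: active resources = [5], total = 5
  t=4: active resources = [], total = 0
  t=5: active resources = [], total = 0
  t=6: active resources = [1], total = 1
  t=7: active resources = [1], total = 1
  t=8: active resources = [1, 3, 5], total = 9
  t=9: active resources = [1, 3, 5], total = 9
  t=10: active resources = [1, 3, 5], total = 9
  t=11: active resources = [3, 5], total = 8
  t=12: active resources = [3], total = 3
  t=13: active resources = [3], total = 3
Peak resource demand = 9

9


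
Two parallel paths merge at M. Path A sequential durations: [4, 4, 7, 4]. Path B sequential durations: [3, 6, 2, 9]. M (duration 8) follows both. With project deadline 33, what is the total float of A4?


Forward pass: ES(A4) = sum of predecessors on chain A = 15
EF = ES + duration = 15 + 4 = 19
Backward pass: LF(M) = deadline = 33; LS(M) = 33 - 8 = 25
LF(A4) = LS(M) - sum(successors on chain A) = 25 - 0 = 25
LS = LF - duration = 25 - 4 = 21
Total float = LS - ES = 21 - 15 = 6

6


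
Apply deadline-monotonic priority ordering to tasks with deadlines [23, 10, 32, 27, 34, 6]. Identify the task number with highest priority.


Sort tasks by relative deadline (ascending):
  Task 6: deadline = 6
  Task 2: deadline = 10
  Task 1: deadline = 23
  Task 4: deadline = 27
  Task 3: deadline = 32
  Task 5: deadline = 34
Priority order (highest first): [6, 2, 1, 4, 3, 5]
Highest priority task = 6

6


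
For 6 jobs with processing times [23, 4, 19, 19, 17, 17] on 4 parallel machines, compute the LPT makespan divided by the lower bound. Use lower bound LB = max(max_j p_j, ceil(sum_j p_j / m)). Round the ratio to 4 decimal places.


LPT order: [23, 19, 19, 17, 17, 4]
Machine loads after assignment: [23, 23, 19, 34]
LPT makespan = 34
Lower bound = max(max_job, ceil(total/4)) = max(23, 25) = 25
Ratio = 34 / 25 = 1.36

1.36


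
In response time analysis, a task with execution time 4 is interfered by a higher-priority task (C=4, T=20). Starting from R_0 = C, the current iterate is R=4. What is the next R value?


R_next = C + ceil(R_prev / T_hp) * C_hp
ceil(4 / 20) = ceil(0.2) = 1
Interference = 1 * 4 = 4
R_next = 4 + 4 = 8

8


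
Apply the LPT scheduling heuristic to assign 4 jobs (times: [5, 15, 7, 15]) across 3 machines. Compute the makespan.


Sort jobs in decreasing order (LPT): [15, 15, 7, 5]
Assign each job to the least loaded machine:
  Machine 1: jobs [15], load = 15
  Machine 2: jobs [15], load = 15
  Machine 3: jobs [7, 5], load = 12
Makespan = max load = 15

15


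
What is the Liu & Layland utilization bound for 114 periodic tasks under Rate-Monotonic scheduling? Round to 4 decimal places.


Compute 2^(1/114) = 1.0060987606
Subtract 1: 1.0060987606 - 1 = 0.0060987606
Multiply by n: 114 * 0.0060987606 = 0.6952587084
Round to 4 dp: 0.6953

0.6953


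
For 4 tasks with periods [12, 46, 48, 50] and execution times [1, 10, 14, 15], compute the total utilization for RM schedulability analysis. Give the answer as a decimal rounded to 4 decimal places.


Compute individual utilizations (exact fractions):
  Task 1: C/T = 1/12 (approx. 0.0833)
  Task 2: C/T = 10/46 = 5/23 (approx. 0.2174)
  Task 3: C/T = 14/48 = 7/24 (approx. 0.2917)
  Task 4: C/T = 15/50 = 3/10 (approx. 0.3)
Total utilization U = 1/12 + 5/23 + 7/24 + 3/10 = 821/920
Rounded to 4 decimal places: U = 0.8924
RM (Liu & Layland) bound for 4 tasks = 0.756828; compare with U = 821/920 (approx. 0.892391)
bound < U <= 1, so the RM sufficient condition is not met (inconclusive; an exact test such as response-time analysis is needed).

0.8924


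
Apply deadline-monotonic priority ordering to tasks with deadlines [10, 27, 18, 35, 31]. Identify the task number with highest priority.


Sort tasks by relative deadline (ascending):
  Task 1: deadline = 10
  Task 3: deadline = 18
  Task 2: deadline = 27
  Task 5: deadline = 31
  Task 4: deadline = 35
Priority order (highest first): [1, 3, 2, 5, 4]
Highest priority task = 1

1


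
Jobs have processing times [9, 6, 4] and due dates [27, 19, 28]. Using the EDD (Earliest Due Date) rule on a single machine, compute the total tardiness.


Sort by due date (EDD order): [(6, 19), (9, 27), (4, 28)]
Compute completion times and tardiness:
  Job 1: p=6, d=19, C=6, tardiness=max(0,6-19)=0
  Job 2: p=9, d=27, C=15, tardiness=max(0,15-27)=0
  Job 3: p=4, d=28, C=19, tardiness=max(0,19-28)=0
Total tardiness = 0

0


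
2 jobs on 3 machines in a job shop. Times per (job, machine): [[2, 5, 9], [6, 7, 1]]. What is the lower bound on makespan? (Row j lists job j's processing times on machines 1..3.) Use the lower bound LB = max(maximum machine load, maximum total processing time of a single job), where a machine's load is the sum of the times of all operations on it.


Machine loads:
  Machine 1: 2 + 6 = 8
  Machine 2: 5 + 7 = 12
  Machine 3: 9 + 1 = 10
Max machine load = 12
Job totals:
  Job 1: 16
  Job 2: 14
Max job total = 16
Lower bound = max(12, 16) = 16

16


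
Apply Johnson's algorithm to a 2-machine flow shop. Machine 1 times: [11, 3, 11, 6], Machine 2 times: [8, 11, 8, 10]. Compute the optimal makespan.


Apply Johnson's rule:
  Group 1 (a <= b): [(2, 3, 11), (4, 6, 10)]
  Group 2 (a > b): [(1, 11, 8), (3, 11, 8)]
Optimal job order: [2, 4, 1, 3]
Schedule:
  Job 2: M1 done at 3, M2 done at 14
  Job 4: M1 done at 9, M2 done at 24
  Job 1: M1 done at 20, M2 done at 32
  Job 3: M1 done at 31, M2 done at 40
Makespan = 40

40


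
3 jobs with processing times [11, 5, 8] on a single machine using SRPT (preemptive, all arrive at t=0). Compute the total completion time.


Since all jobs arrive at t=0, SRPT equals SPT ordering.
SPT order: [5, 8, 11]
Completion times:
  Job 1: p=5, C=5
  Job 2: p=8, C=13
  Job 3: p=11, C=24
Total completion time = 5 + 13 + 24 = 42

42


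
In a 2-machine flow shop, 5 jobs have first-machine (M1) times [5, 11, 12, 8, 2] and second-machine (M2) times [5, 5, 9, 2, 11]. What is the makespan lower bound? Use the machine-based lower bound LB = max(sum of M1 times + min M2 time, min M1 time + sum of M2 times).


LB1 = sum(M1 times) + min(M2 times) = 38 + 2 = 40
LB2 = min(M1 times) + sum(M2 times) = 2 + 32 = 34
Lower bound = max(LB1, LB2) = max(40, 34) = 40

40


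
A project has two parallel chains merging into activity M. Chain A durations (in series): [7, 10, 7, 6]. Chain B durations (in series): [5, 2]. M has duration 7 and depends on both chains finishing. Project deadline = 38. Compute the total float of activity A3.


Forward pass: ES(A3) = sum of predecessors on chain A = 17
EF = ES + duration = 17 + 7 = 24
Backward pass: LF(M) = deadline = 38; LS(M) = 38 - 7 = 31
LF(A3) = LS(M) - sum(successors on chain A) = 31 - 6 = 25
LS = LF - duration = 25 - 7 = 18
Total float = LS - ES = 18 - 17 = 1

1


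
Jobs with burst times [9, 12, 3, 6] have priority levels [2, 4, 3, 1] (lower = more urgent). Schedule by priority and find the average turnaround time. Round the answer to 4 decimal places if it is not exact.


Sort by priority (ascending = highest first):
Order: [(1, 6), (2, 9), (3, 3), (4, 12)]
Completion times:
  Priority 1, burst=6, C=6
  Priority 2, burst=9, C=15
  Priority 3, burst=3, C=18
  Priority 4, burst=12, C=30
Average turnaround = 69/4 = 17.25

17.25


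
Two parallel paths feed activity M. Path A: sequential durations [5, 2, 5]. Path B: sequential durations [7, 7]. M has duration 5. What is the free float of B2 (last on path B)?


ES(B2) = sum of predecessors on chain B = 7
EF(B2) = ES + duration = 7 + 7 = 14
Successor of B2 is M. ES(M) = max(sum(A), sum(B)) = max(12, 14) = 14
Free float = ES(successor) - EF(current) = 14 - 14 = 0

0


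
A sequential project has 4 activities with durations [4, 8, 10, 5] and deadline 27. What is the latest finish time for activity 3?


LF(activity 3) = deadline - sum of successor durations
Successors: activities 4 through 4 with durations [5]
Sum of successor durations = 5
LF = 27 - 5 = 22

22


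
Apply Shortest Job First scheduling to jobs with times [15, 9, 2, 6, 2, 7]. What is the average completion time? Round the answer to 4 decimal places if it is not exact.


SJF order (ascending): [2, 2, 6, 7, 9, 15]
Completion times:
  Job 1: burst=2, C=2
  Job 2: burst=2, C=4
  Job 3: burst=6, C=10
  Job 4: burst=7, C=17
  Job 5: burst=9, C=26
  Job 6: burst=15, C=41
Average completion = 100/6 = 16.6667

16.6667


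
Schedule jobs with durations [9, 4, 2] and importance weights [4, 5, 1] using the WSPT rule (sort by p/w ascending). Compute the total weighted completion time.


Compute p/w ratios and sort ascending (WSPT): [(4, 5), (2, 1), (9, 4)]
Compute weighted completion times:
  Job (p=4,w=5): C=4, w*C=5*4=20
  Job (p=2,w=1): C=6, w*C=1*6=6
  Job (p=9,w=4): C=15, w*C=4*15=60
Total weighted completion time = 86

86


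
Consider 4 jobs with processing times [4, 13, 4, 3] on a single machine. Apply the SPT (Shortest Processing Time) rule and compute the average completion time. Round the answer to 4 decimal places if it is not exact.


Sort jobs by processing time (SPT order): [3, 4, 4, 13]
Compute completion times sequentially:
  Job 1: processing = 3, completes at 3
  Job 2: processing = 4, completes at 7
  Job 3: processing = 4, completes at 11
  Job 4: processing = 13, completes at 24
Sum of completion times = 45
Average completion time = 45/4 = 11.25

11.25


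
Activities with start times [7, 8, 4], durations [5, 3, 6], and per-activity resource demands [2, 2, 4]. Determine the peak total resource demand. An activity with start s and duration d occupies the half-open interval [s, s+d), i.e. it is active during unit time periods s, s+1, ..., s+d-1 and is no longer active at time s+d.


Each activity i is active on [start_i, start_i + duration_i).
Compute total resource usage per time slot:
  t=0: active resources = [], total = 0
  t=1: active resources = [], total = 0
  t=2: active resources = [], total = 0
  t=3: active resources = [], total = 0
  t=4: active resources = [4], total = 4
  t=5: active resources = [4], total = 4
  t=6: active resources = [4], total = 4
  t=7: active resources = [2, 4], total = 6
  t=8: active resources = [2, 2, 4], total = 8
  t=9: active resources = [2, 2, 4], total = 8
  t=10: active resources = [2, 2], total = 4
  t=11: active resources = [2], total = 2
Peak resource demand = 8

8


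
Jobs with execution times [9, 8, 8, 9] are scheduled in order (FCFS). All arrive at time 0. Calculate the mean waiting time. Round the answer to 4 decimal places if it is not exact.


FCFS order (as given): [9, 8, 8, 9]
Waiting times:
  Job 1: wait = 0
  Job 2: wait = 9
  Job 3: wait = 17
  Job 4: wait = 25
Sum of waiting times = 51
Average waiting time = 51/4 = 12.75

12.75


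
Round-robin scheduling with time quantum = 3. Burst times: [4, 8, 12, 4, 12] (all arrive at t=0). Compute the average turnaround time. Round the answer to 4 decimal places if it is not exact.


Time quantum = 3
Execution trace:
  J1 runs 3 units, time = 3
  J2 runs 3 units, time = 6
  J3 runs 3 units, time = 9
  J4 runs 3 units, time = 12
  J5 runs 3 units, time = 15
  J1 runs 1 units, time = 16
  J2 runs 3 units, time = 19
  J3 runs 3 units, time = 22
  J4 runs 1 units, time = 23
  J5 runs 3 units, time = 26
  J2 runs 2 units, time = 28
  J3 runs 3 units, time = 31
  J5 runs 3 units, time = 34
  J3 runs 3 units, time = 37
  J5 runs 3 units, time = 40
Finish times: [16, 28, 37, 23, 40]
Average turnaround = 144/5 = 28.8

28.8


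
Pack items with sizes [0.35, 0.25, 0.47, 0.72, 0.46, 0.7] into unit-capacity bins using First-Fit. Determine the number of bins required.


Place items sequentially using First-Fit:
  Item 0.35 -> new Bin 1
  Item 0.25 -> Bin 1 (now 0.6)
  Item 0.47 -> new Bin 2
  Item 0.72 -> new Bin 3
  Item 0.46 -> Bin 2 (now 0.93)
  Item 0.7 -> new Bin 4
Total bins used = 4

4
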